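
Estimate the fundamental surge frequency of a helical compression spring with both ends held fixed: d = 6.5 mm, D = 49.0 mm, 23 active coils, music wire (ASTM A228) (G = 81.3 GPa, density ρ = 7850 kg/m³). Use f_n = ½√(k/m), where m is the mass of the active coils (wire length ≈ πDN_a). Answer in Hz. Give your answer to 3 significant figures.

42.6 Hz

k = Gd⁴/(8D³N_a) = (81.3×10³)(6.5⁴)/(8·49.0³·23) = 6.7041 N/mm = 6704.1 N/m
Wire length L = πDN_a = π·49.0·23 = 3540.6 mm
m = ρ·(πd²/4)·L = 7850 × 33.183×10⁻⁶ m² × 3.5406 m = 0.92227 kg
f_n = ½√(k/m) = 0.5·√(6704.1/0.92227) = 0.5·√(7269.1) = 42.629 Hz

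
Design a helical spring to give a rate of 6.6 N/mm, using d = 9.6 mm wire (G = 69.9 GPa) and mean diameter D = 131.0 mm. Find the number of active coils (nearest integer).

5

N_a = Gd⁴/(8D³k) = (69.9×10³ × 9.6⁴)/(8 × 131.0³ × 6.6)
    = 5.93693e+08 / 1.18699e+08 = 5.002 → 5 coils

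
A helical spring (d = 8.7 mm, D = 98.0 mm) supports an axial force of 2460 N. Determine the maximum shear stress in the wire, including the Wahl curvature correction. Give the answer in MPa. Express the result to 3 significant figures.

1050 MPa

Spring index C = D/d = 98.0/8.7 = 11.2644
K_W = (4C−1)/(4C−4) + 0.615/C = 44.057/41.057 + 0.0546 = 1.1277
τ₀ = 8FD/(πd³) = 8·2460·98.0/(π·8.7³) = 1.92864e+06/2068.7 = 932.27 MPa
τ_max = K·τ₀ = 1.1277 × 932.27 = 1051.3 MPa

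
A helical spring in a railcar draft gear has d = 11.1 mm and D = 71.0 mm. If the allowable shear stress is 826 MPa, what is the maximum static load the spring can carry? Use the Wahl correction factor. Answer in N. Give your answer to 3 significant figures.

5060 N

C = D/d = 71.0/11.1 = 6.3964
K_W = (4C−1)/(4C−4) + 0.615/C = 24.586/21.586 + 0.0961 = 1.2351
τ_max = K·8FD/(πd³) → F_max = τ_allow·πd³/(8DK)
F_max = 826·π·11.1³/(8·71.0·1.2351) = 3.5489e+06/701.55 = 5058.7 N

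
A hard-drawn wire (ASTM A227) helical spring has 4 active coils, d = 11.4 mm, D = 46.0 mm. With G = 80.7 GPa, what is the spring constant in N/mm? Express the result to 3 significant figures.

k = Gd⁴/(8D³N_a) = (80.7×10³ × 11.4⁴) / (8 × 46.0³ × 4)
  = 1.36299e+09 / 3.11475e+06 = 437.59 N/mm

438 N/mm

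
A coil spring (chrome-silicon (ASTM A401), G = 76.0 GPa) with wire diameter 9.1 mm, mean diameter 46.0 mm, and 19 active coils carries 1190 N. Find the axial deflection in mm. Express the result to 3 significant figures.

33.8 mm

k = Gd⁴/(8D³N_a) = (76.0×10³)(9.1⁴)/(8·46.0³·19) = 35.226 N/mm
δ = F/k = 1190 / 35.226 = 33.782 mm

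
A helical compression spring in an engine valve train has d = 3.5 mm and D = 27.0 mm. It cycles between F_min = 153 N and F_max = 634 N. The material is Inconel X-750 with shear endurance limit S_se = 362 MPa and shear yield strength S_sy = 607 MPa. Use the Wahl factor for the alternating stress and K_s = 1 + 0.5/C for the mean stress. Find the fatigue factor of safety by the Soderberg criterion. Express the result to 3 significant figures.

C = D/d = 27.0/3.5 = 7.7143; K_W = (4C−1)/(4C−4)+0.615/C = 1.1914; K_s = 1+0.5/C = 1.0648
F_a = (F_max−F_min)/2 = 240.5 N; F_m = (F_max+F_min)/2 = 393.5 N
τ_a = K_W·8F_aD/(πd³) = 1.1914 × 385.67 = 459.5 MPa
τ_m = K_s·8F_mD/(πd³) = 1.0648 × 631.02 = 671.92 MPa
Soderberg: 1/n_f = τ_a/S_se + τ_m/S_sy = 459.5/362 + 671.92/607 = 1.26932 + 1.10695 = 2.3763
n_f = 1/2.3763 = 0.4208

0.421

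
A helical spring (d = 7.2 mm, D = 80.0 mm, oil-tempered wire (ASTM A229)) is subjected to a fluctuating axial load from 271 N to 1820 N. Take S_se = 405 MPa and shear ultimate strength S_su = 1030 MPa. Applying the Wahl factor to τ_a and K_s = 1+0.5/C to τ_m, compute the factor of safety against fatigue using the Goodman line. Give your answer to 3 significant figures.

0.569

C = D/d = 80.0/7.2 = 11.1111; K_W = (4C−1)/(4C−4)+0.615/C = 1.1295; K_s = 1+0.5/C = 1.0450
F_a = (F_max−F_min)/2 = 774.5 N; F_m = (F_max+F_min)/2 = 1045.5 N
τ_a = K_W·8F_aD/(πd³) = 1.1295 × 422.72 = 477.47 MPa
τ_m = K_s·8F_mD/(πd³) = 1.0450 × 570.63 = 596.31 MPa
Goodman: 1/n_f = τ_a/S_se + τ_m/S_su = 477.47/405 + 596.31/1030 = 1.17895 + 0.57894 = 1.7579
n_f = 1/1.7579 = 0.5689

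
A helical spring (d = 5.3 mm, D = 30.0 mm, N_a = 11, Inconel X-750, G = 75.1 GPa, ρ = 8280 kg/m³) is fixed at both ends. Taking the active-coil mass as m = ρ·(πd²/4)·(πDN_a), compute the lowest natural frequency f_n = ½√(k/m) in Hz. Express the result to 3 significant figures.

k = Gd⁴/(8D³N_a) = (75.1×10³)(5.3⁴)/(8·30.0³·11) = 24.94 N/mm = 24940 N/m
Wire length L = πDN_a = π·30.0·11 = 1036.7 mm
m = ρ·(πd²/4)·L = 8280 × 22.062×10⁻⁶ m² × 1.0367 m = 0.18938 kg
f_n = ½√(k/m) = 0.5·√(24940/0.18938) = 0.5·√(1.3169e+05) = 181.45 Hz

181 Hz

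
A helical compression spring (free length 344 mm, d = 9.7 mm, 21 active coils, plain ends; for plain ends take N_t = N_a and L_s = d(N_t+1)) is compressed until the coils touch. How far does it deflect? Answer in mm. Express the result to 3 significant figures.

131 mm

N_t = 21; L_s = 9.7·22 = 213.4 mm
δ_solid = L₀ − L_s = 344 − 213.4 = 130.6 mm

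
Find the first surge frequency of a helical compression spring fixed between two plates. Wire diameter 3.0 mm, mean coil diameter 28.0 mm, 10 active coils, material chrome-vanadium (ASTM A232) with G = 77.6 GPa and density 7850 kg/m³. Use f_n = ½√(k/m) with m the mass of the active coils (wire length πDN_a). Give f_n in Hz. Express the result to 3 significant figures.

135 Hz

k = Gd⁴/(8D³N_a) = (77.6×10³)(3.0⁴)/(8·28.0³·10) = 3.5792 N/mm = 3579.2 N/m
Wire length L = πDN_a = π·28.0·10 = 879.65 mm
m = ρ·(πd²/4)·L = 7850 × 7.0686×10⁻⁶ m² × 0.87965 m = 0.04881 kg
f_n = ½√(k/m) = 0.5·√(3579.2/0.04881) = 0.5·√(73328) = 135.4 Hz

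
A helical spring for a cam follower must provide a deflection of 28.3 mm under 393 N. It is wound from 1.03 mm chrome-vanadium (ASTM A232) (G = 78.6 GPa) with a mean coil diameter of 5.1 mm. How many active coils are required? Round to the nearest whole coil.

6

Required rate k = F/δ = 393/28.3 = 13.887 N/mm
N_a = Gd⁴/(8D³k) = (78.6×10³ × 1.03⁴)/(8 × 5.1³ × 13.887)
    = 88465 / 14736.9 = 6.003 → 6 coils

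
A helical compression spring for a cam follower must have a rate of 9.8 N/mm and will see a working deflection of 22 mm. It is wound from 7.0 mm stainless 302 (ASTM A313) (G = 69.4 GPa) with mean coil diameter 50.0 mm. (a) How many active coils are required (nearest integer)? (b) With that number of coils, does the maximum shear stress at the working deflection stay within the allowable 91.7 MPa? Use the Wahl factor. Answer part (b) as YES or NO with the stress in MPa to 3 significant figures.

(a) 17 coils; (b) NO, τ_max = 96.7 MPa

N_a = Gd⁴/(8D³k) = (69.4×10³)(7.0⁴)/(8·50.0³·9.8) = 17 → N_a = 17
Actual rate k = Gd⁴/(8D³·17) = 9.8017 N/mm
Working load F = kδ = 9.8017·22 = 215.64 N
C = 50.0/7.0 = 7.1429; K_W = (4C−1)/(4C−4)+0.615/C = 1.2082
τ_max = K_W·8FD/(πd³) = 1.2082·80.046 = 96.711 MPa
τ_max > 91.7 MPa → exceeds allowable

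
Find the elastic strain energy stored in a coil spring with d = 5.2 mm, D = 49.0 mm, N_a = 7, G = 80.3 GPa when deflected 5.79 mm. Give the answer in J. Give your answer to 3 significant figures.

0.149 J

k = Gd⁴/(8D³N_a) = (80.3×10³)(5.2⁴)/(8·49.0³·7) = 8.9115 N/mm
U = ½kδ² = 0.5 × 8.9115 × 5.79² = 149.38 N·mm = 0.14938 J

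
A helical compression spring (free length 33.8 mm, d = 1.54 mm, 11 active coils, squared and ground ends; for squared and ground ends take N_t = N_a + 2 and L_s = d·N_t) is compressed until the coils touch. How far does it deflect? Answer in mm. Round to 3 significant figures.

13.8 mm

N_t = 13; L_s = 1.54·13 = 20.02 mm
δ_solid = L₀ − L_s = 33.8 − 20.02 = 13.78 mm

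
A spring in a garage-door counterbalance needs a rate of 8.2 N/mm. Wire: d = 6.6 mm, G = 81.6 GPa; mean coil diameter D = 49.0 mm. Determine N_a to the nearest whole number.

N_a = Gd⁴/(8D³k) = (81.6×10³ × 6.6⁴)/(8 × 49.0³ × 8.2)
    = 1.54834e+08 / 7.71777e+06 = 20.06 → 20 coils

20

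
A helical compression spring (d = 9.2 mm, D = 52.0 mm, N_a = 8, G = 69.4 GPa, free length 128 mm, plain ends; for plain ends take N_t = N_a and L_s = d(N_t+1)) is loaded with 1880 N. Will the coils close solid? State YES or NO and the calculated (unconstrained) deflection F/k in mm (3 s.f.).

k = Gd⁴/(8D³N_a) = (69.4×10³)(9.2⁴)/(8·52.0³·8) = 55.249 N/mm
N_t = 8; L_s = 9.2·9 = 82.8 mm; δ_solid = L₀ − L_s = 128 − 82.8 = 45.2 mm
δ = F/k = 1880/55.249 = 34.028 mm
δ < δ_solid → spring does not go solid

NO, δ = 34.0 mm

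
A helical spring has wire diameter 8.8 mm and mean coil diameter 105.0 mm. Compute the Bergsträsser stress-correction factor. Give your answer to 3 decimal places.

C = D/d = 105.0/8.8 = 11.9318
K_B = (4C+2)/(4C−3) = 49.727/44.727 = 1.1118

1.112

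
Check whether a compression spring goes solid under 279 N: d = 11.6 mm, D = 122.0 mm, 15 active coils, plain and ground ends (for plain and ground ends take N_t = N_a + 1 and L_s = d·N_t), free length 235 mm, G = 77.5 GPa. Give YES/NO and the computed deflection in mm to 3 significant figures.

k = Gd⁴/(8D³N_a) = (77.5×10³)(11.6⁴)/(8·122.0³·15) = 6.4398 N/mm
N_t = 16; L_s = 11.6·16 = 185.6 mm; δ_solid = L₀ − L_s = 235 − 185.6 = 49.4 mm
δ = F/k = 279/6.4398 = 43.324 mm
δ < δ_solid → spring does not go solid

NO, δ = 43.3 mm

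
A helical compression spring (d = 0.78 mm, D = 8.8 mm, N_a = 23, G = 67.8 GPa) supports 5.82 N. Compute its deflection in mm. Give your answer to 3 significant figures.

k = Gd⁴/(8D³N_a) = (67.8×10³)(0.78⁴)/(8·8.8³·23) = 0.20014 N/mm
δ = F/k = 5.82 / 0.20014 = 29.079 mm

29.1 mm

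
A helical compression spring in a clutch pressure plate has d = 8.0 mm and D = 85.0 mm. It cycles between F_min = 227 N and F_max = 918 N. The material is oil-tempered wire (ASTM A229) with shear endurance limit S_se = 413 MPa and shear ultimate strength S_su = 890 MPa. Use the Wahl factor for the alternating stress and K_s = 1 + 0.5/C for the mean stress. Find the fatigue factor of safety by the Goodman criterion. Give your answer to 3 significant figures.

1.46

C = D/d = 85.0/8.0 = 10.6250; K_W = (4C−1)/(4C−4)+0.615/C = 1.1358; K_s = 1+0.5/C = 1.0471
F_a = (F_max−F_min)/2 = 345.5 N; F_m = (F_max+F_min)/2 = 572.5 N
τ_a = K_W·8F_aD/(πd³) = 1.1358 × 146.06 = 165.9 MPa
τ_m = K_s·8F_mD/(πd³) = 1.0471 × 242.03 = 253.42 MPa
Goodman: 1/n_f = τ_a/S_se + τ_m/S_su = 165.9/413 + 253.42/890 = 0.40169 + 0.28474 = 0.68643
n_f = 1/0.68643 = 1.457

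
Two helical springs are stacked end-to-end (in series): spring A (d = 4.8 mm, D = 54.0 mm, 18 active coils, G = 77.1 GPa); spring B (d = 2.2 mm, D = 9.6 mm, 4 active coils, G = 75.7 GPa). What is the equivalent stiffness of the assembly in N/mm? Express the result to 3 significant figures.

k_A = Gd⁴/(8D³N_a) = (77.1×10³)(4.8⁴)/(8·54.0³·18) = 1.805 N/mm
k_B = Gd⁴/(8D³N_a) = (75.7×10³)(2.2⁴)/(8·9.6³·4) = 62.636 N/mm
Series: 1/k_eq = 1/1.805 + 1/62.636 = 0.56998; k_eq = 1.7544 N/mm

1.75 N/mm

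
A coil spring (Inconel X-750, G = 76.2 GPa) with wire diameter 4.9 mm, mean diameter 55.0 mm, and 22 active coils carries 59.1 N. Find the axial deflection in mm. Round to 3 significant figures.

39.4 mm

k = Gd⁴/(8D³N_a) = (76.2×10³)(4.9⁴)/(8·55.0³·22) = 1.5002 N/mm
δ = F/k = 59.1 / 1.5002 = 39.396 mm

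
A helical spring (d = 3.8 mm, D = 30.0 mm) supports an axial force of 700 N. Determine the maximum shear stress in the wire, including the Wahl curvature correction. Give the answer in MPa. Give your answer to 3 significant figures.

1160 MPa

Spring index C = D/d = 30.0/3.8 = 7.8947
K_W = (4C−1)/(4C−4) + 0.615/C = 30.579/27.579 + 0.0779 = 1.1867
τ₀ = 8FD/(πd³) = 8·700·30.0/(π·3.8³) = 168000/172.39 = 974.56 MPa
τ_max = K·τ₀ = 1.1867 × 974.56 = 1156.5 MPa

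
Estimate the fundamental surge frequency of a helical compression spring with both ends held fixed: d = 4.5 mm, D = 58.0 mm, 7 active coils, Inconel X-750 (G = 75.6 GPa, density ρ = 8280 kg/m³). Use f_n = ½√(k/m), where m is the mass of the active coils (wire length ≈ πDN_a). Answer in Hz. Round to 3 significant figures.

65.0 Hz

k = Gd⁴/(8D³N_a) = (75.6×10³)(4.5⁴)/(8·58.0³·7) = 2.8373 N/mm = 2837.3 N/m
Wire length L = πDN_a = π·58.0·7 = 1275.5 mm
m = ρ·(πd²/4)·L = 8280 × 15.904×10⁻⁶ m² × 1.2755 m = 0.16797 kg
f_n = ½√(k/m) = 0.5·√(2837.3/0.16797) = 0.5·√(16892) = 64.984 Hz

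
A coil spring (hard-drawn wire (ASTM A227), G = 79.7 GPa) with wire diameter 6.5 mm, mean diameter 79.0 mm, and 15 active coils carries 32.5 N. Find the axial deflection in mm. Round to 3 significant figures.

k = Gd⁴/(8D³N_a) = (79.7×10³)(6.5⁴)/(8·79.0³·15) = 2.4046 N/mm
δ = F/k = 32.5 / 2.4046 = 13.516 mm

13.5 mm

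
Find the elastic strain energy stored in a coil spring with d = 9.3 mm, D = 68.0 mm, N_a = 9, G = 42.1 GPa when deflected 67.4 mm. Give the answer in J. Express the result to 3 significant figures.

31.6 J

k = Gd⁴/(8D³N_a) = (42.1×10³)(9.3⁴)/(8·68.0³·9) = 13.911 N/mm
U = ½kδ² = 0.5 × 13.911 × 67.4² = 31597 N·mm = 31.597 J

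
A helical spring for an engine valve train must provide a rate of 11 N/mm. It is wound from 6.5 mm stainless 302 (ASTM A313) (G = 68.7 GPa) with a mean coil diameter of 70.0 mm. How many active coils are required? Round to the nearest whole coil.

N_a = Gd⁴/(8D³k) = (68.7×10³ × 6.5⁴)/(8 × 70.0³ × 11)
    = 1.22634e+08 / 3.0184e+07 = 4.063 → 4 coils

4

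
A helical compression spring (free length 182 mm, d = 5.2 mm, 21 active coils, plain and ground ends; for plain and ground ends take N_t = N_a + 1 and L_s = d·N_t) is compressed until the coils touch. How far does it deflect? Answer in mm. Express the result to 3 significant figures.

N_t = 22; L_s = 5.2·22 = 114.4 mm
δ_solid = L₀ − L_s = 182 − 114.4 = 67.6 mm

67.6 mm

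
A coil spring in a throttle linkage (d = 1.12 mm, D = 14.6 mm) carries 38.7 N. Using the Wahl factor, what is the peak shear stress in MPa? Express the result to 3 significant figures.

Spring index C = D/d = 14.6/1.12 = 13.0357
K_W = (4C−1)/(4C−4) + 0.615/C = 51.143/48.143 + 0.0472 = 1.1095
τ₀ = 8FD/(πd³) = 8·38.7·14.6/(π·1.12³) = 4520.16/4.4137 = 1024.1 MPa
τ_max = K·τ₀ = 1.1095 × 1024.1 = 1136.3 MPa

1140 MPa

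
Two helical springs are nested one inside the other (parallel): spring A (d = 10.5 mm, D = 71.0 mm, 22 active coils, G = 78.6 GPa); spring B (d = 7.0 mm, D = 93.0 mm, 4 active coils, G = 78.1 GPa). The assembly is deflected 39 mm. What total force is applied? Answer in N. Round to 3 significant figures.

876 N

k_A = Gd⁴/(8D³N_a) = (78.6×10³)(10.5⁴)/(8·71.0³·22) = 15.167 N/mm
k_B = Gd⁴/(8D³N_a) = (78.1×10³)(7.0⁴)/(8·93.0³·4) = 7.2852 N/mm
Parallel: k_eq = 15.167 + 7.2852 = 22.452 N/mm
F = k_eq·δ = 22.452·39 = 875.63 N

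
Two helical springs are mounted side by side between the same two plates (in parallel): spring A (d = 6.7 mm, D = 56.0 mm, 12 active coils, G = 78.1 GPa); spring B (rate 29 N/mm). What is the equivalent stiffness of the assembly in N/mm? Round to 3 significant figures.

k_A = Gd⁴/(8D³N_a) = (78.1×10³)(6.7⁴)/(8·56.0³·12) = 9.335 N/mm
Parallel: k_eq = 9.335 + 29 = 38.335 N/mm

38.3 N/mm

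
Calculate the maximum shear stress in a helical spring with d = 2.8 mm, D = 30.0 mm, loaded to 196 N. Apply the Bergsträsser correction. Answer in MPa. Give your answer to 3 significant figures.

768 MPa

Spring index C = D/d = 30.0/2.8 = 10.7143
K_B = (4C+2)/(4C−3) = 44.857/39.857 = 1.1254
τ₀ = 8FD/(πd³) = 8·196·30.0/(π·2.8³) = 47040/68.964 = 682.09 MPa
τ_max = K·τ₀ = 1.1254 × 682.09 = 767.66 MPa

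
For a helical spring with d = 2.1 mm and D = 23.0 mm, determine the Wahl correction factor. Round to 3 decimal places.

C = D/d = 23.0/2.1 = 10.9524
K_W = (4C−1)/(4C−4) + 0.615/C = 42.810/39.810 + 0.0562 = 1.1315

1.132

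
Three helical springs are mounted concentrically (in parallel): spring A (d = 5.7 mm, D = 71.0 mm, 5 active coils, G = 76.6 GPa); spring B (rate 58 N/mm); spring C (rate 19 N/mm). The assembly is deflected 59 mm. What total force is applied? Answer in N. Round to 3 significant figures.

4880 N

k_A = Gd⁴/(8D³N_a) = (76.6×10³)(5.7⁴)/(8·71.0³·5) = 5.648 N/mm
Parallel: k_eq = 5.648 + 58 + 19 = 82.648 N/mm
F = k_eq·δ = 82.648·59 = 4876.2 N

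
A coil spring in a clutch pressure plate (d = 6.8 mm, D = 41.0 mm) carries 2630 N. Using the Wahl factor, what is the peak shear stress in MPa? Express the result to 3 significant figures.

1090 MPa

Spring index C = D/d = 41.0/6.8 = 6.0294
K_W = (4C−1)/(4C−4) + 0.615/C = 23.118/20.118 + 0.1020 = 1.2511
τ₀ = 8FD/(πd³) = 8·2630·41.0/(π·6.8³) = 862640/987.82 = 873.28 MPa
τ_max = K·τ₀ = 1.2511 × 873.28 = 1092.6 MPa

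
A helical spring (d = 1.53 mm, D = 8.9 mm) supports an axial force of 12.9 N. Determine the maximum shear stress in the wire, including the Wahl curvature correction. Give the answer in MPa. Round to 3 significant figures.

103 MPa

Spring index C = D/d = 8.9/1.53 = 5.8170
K_W = (4C−1)/(4C−4) + 0.615/C = 22.268/19.268 + 0.1057 = 1.2614
τ₀ = 8FD/(πd³) = 8·12.9·8.9/(π·1.53³) = 918.48/11.252 = 81.629 MPa
τ_max = K·τ₀ = 1.2614 × 81.629 = 102.97 MPa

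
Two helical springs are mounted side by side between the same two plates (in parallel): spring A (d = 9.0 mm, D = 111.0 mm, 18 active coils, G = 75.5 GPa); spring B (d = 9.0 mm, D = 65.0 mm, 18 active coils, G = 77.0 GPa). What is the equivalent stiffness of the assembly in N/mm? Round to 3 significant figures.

k_A = Gd⁴/(8D³N_a) = (75.5×10³)(9.0⁴)/(8·111.0³·18) = 2.5153 N/mm
k_B = Gd⁴/(8D³N_a) = (77.0×10³)(9.0⁴)/(8·65.0³·18) = 12.775 N/mm
Parallel: k_eq = 2.5153 + 12.775 = 15.29 N/mm

15.3 N/mm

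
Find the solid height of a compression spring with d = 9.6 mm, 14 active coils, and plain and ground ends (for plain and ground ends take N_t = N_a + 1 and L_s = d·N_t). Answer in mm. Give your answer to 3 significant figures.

plain and ground ends: N_t = N_a + 1 = 14 + 1 = 15
L_s = d·N_t = 9.6 × 15 = 144 mm

144 mm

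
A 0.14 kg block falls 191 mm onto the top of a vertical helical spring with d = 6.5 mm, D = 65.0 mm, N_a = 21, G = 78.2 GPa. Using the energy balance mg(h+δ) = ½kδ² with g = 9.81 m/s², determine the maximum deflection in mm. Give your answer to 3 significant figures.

13.6 mm

k = Gd⁴/(8D³N_a) = (78.2×10³)(6.5⁴)/(8·65.0³·21) = 3.0256 N/mm
W = mg = 0.14 × 9.81 = 1.3734 N
½kδ² − Wδ − Wh = 0 → δ = (W + √(W² + 2kWh))/k
δ = (1.3734 + √(1.8862 + 1587.34))/3.0256 = (1.3734 + 39.865)/3.0256 = 13.63 mm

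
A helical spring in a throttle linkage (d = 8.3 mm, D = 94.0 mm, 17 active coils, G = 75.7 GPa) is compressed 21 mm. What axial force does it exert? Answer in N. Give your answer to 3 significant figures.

k = Gd⁴/(8D³N_a) = (75.7×10³)(8.3⁴)/(8·94.0³·17) = 3.1804 N/mm
F = k·δ = 3.1804 × 21 = 66.789 N

66.8 N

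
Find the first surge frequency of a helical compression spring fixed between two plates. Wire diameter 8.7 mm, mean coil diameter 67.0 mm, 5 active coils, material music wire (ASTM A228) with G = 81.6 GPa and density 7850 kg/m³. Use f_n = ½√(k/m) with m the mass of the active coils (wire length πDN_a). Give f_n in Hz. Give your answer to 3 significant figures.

k = Gd⁴/(8D³N_a) = (81.6×10³)(8.7⁴)/(8·67.0³·5) = 38.858 N/mm = 38858 N/m
Wire length L = πDN_a = π·67.0·5 = 1052.4 mm
m = ρ·(πd²/4)·L = 7850 × 59.447×10⁻⁶ m² × 1.0524 m = 0.49113 kg
f_n = ½√(k/m) = 0.5·√(38858/0.49113) = 0.5·√(79121) = 140.64 Hz

141 Hz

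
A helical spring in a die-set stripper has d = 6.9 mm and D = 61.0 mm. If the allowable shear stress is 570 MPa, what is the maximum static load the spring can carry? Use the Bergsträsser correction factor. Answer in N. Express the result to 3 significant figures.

1040 N

C = D/d = 61.0/6.9 = 8.8406
K_B = (4C+2)/(4C−3) = 37.362/32.362 = 1.1545
τ_max = K·8FD/(πd³) → F_max = τ_allow·πd³/(8DK)
F_max = 570·π·6.9³/(8·61.0·1.1545) = 5.8826e+05/563.4 = 1044.1 N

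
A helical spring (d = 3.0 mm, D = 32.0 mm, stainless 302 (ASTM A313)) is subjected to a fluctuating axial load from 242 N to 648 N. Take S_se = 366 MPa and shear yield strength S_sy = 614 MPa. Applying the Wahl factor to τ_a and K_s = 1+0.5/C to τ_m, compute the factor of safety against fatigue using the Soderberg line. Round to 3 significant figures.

0.239

C = D/d = 32.0/3.0 = 10.6667; K_W = (4C−1)/(4C−4)+0.615/C = 1.1352; K_s = 1+0.5/C = 1.0469
F_a = (F_max−F_min)/2 = 203 N; F_m = (F_max+F_min)/2 = 445 N
τ_a = K_W·8F_aD/(πd³) = 1.1352 × 612.66 = 695.52 MPa
τ_m = K_s·8F_mD/(πd³) = 1.0469 × 1343 = 1406 MPa
Soderberg: 1/n_f = τ_a/S_se + τ_m/S_sy = 695.52/366 + 1406/614 = 1.90033 + 2.28988 = 4.1902
n_f = 1/4.1902 = 0.2387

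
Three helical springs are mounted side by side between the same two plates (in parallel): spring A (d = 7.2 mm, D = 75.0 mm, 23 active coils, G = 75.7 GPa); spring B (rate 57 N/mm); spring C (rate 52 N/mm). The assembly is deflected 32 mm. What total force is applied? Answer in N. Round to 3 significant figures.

k_A = Gd⁴/(8D³N_a) = (75.7×10³)(7.2⁴)/(8·75.0³·23) = 2.6207 N/mm
Parallel: k_eq = 2.6207 + 57 + 52 = 111.62 N/mm
F = k_eq·δ = 111.62·32 = 3571.9 N

3570 N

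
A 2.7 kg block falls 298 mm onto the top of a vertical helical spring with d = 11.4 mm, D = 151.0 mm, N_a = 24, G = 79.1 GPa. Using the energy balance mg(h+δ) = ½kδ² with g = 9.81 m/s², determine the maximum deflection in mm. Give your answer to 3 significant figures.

102 mm

k = Gd⁴/(8D³N_a) = (79.1×10³)(11.4⁴)/(8·151.0³·24) = 2.021 N/mm
W = mg = 2.7 × 9.81 = 26.487 N
½kδ² − Wδ − Wh = 0 → δ = (W + √(W² + 2kWh))/k
δ = (26.487 + √(701.56 + 31903.8))/2.021 = (26.487 + 180.57)/2.021 = 102.45 mm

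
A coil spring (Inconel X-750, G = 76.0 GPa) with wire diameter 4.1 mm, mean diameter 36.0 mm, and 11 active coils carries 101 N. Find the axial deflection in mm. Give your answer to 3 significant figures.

k = Gd⁴/(8D³N_a) = (76.0×10³)(4.1⁴)/(8·36.0³·11) = 5.2307 N/mm
δ = F/k = 101 / 5.2307 = 19.309 mm

19.3 mm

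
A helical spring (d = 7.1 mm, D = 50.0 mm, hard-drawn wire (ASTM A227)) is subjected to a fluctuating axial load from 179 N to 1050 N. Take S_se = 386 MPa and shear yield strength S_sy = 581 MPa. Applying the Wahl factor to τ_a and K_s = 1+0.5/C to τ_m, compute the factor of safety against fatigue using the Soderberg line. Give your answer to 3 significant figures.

C = D/d = 50.0/7.1 = 7.0423; K_W = (4C−1)/(4C−4)+0.615/C = 1.2115; K_s = 1+0.5/C = 1.0710
F_a = (F_max−F_min)/2 = 435.5 N; F_m = (F_max+F_min)/2 = 614.5 N
τ_a = K_W·8F_aD/(πd³) = 1.2115 × 154.93 = 187.69 MPa
τ_m = K_s·8F_mD/(πd³) = 1.0710 × 218.6 = 234.12 MPa
Soderberg: 1/n_f = τ_a/S_se + τ_m/S_sy = 187.69/386 + 234.12/581 = 0.48623 + 0.40297 = 0.8892
n_f = 1/0.8892 = 1.125

1.12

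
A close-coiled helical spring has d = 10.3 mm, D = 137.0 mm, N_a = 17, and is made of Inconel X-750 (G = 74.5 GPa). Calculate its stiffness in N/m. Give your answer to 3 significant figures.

2400 N/m

k = Gd⁴/(8D³N_a) = (74.5×10³ × 10.3⁴) / (8 × 137.0³ × 17)
  = 8.38504e+08 / 3.49704e+08 = 2.3978 N/mm = 2397.8 N/m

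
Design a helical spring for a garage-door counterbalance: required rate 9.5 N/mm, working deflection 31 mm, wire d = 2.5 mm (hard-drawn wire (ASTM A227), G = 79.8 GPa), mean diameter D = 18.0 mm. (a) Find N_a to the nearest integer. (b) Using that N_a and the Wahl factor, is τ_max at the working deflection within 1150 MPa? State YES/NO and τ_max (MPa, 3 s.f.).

(a) 7 coils; (b) YES, τ_max = 1050 MPa

N_a = Gd⁴/(8D³k) = (79.8×10³)(2.5⁴)/(8·18.0³·9.5) = 7.033 → N_a = 7
Actual rate k = Gd⁴/(8D³·7) = 9.5446 N/mm
Working load F = kδ = 9.5446·31 = 295.88 N
C = 18.0/2.5 = 7.2000; K_W = (4C−1)/(4C−4)+0.615/C = 1.2064
τ_max = K_W·8FD/(πd³) = 1.2064·867.98 = 1047.1 MPa
τ_max ≤ 1150 MPa → acceptable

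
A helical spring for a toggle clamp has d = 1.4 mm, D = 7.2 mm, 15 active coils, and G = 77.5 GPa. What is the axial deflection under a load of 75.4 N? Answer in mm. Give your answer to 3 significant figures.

k = Gd⁴/(8D³N_a) = (77.5×10³)(1.4⁴)/(8·7.2³·15) = 6.6471 N/mm
δ = F/k = 75.4 / 6.6471 = 11.343 mm

11.3 mm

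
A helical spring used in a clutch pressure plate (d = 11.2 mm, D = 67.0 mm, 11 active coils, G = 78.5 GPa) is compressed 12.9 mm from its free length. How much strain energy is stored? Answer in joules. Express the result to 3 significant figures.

k = Gd⁴/(8D³N_a) = (78.5×10³)(11.2⁴)/(8·67.0³·11) = 46.67 N/mm
U = ½kδ² = 0.5 × 46.67 × 12.9² = 3883.1 N·mm = 3.8831 J

3.88 J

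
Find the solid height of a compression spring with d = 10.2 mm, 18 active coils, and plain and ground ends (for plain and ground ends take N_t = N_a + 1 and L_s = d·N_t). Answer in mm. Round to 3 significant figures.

194 mm

plain and ground ends: N_t = N_a + 1 = 18 + 1 = 19
L_s = d·N_t = 10.2 × 19 = 193.8 mm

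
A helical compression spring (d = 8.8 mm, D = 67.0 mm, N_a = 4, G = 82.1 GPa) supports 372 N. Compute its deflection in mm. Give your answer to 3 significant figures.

k = Gd⁴/(8D³N_a) = (82.1×10³)(8.8⁴)/(8·67.0³·4) = 51.156 N/mm
δ = F/k = 372 / 51.156 = 7.2718 mm

7.27 mm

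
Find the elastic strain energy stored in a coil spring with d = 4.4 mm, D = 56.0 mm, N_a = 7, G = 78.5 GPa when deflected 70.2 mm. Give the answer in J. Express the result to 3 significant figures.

k = Gd⁴/(8D³N_a) = (78.5×10³)(4.4⁴)/(8·56.0³·7) = 2.9918 N/mm
U = ½kδ² = 0.5 × 2.9918 × 70.2² = 7371.8 N·mm = 7.3718 J

7.37 J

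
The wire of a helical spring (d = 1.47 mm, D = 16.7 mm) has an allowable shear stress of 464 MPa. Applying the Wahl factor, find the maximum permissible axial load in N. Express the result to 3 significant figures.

30.8 N

C = D/d = 16.7/1.47 = 11.3605
K_W = (4C−1)/(4C−4) + 0.615/C = 44.442/41.442 + 0.0541 = 1.1265
τ_max = K·8FD/(πd³) → F_max = τ_allow·πd³/(8DK)
F_max = 464·π·1.47³/(8·16.7·1.1265) = 4630.4/150.5 = 30.766 N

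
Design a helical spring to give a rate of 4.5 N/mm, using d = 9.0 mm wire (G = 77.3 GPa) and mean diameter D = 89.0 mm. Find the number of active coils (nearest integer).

20

N_a = Gd⁴/(8D³k) = (77.3×10³ × 9.0⁴)/(8 × 89.0³ × 4.5)
    = 5.07165e+08 / 2.53789e+07 = 19.98 → 20 coils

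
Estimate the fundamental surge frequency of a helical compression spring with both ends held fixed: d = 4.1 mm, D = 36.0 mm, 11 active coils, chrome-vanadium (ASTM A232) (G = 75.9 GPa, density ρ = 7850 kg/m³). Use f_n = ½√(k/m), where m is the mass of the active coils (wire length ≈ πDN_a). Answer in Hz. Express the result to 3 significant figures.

k = Gd⁴/(8D³N_a) = (75.9×10³)(4.1⁴)/(8·36.0³·11) = 5.2238 N/mm = 5223.8 N/m
Wire length L = πDN_a = π·36.0·11 = 1244.1 mm
m = ρ·(πd²/4)·L = 7850 × 13.203×10⁻⁶ m² × 1.2441 m = 0.12894 kg
f_n = ½√(k/m) = 0.5·√(5223.8/0.12894) = 0.5·√(40515) = 100.64 Hz

101 Hz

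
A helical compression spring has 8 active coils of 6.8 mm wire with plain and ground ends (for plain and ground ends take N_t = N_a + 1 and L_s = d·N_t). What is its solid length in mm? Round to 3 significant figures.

61.2 mm

plain and ground ends: N_t = N_a + 1 = 8 + 1 = 9
L_s = d·N_t = 6.8 × 9 = 61.2 mm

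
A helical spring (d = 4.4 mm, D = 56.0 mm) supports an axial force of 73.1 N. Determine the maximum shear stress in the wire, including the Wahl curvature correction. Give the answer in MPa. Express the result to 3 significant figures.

136 MPa

Spring index C = D/d = 56.0/4.4 = 12.7273
K_W = (4C−1)/(4C−4) + 0.615/C = 49.909/46.909 + 0.0483 = 1.1123
τ₀ = 8FD/(πd³) = 8·73.1·56.0/(π·4.4³) = 32748.8/267.61 = 122.37 MPa
τ_max = K·τ₀ = 1.1123 × 122.37 = 136.11 MPa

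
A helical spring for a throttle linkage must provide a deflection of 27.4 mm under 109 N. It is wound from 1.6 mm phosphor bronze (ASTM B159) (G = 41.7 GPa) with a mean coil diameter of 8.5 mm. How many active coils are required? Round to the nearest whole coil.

14

Required rate k = F/δ = 109/27.4 = 3.9781 N/mm
N_a = Gd⁴/(8D³k) = (41.7×10³ × 1.6⁴)/(8 × 8.5³ × 3.9781)
    = 273285 / 19544.4 = 13.98 → 14 coils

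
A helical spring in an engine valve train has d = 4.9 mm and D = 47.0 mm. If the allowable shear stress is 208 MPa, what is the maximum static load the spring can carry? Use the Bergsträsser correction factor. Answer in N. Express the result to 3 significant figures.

C = D/d = 47.0/4.9 = 9.5918
K_B = (4C+2)/(4C−3) = 40.367/35.367 = 1.1414
τ_max = K·8FD/(πd³) → F_max = τ_allow·πd³/(8DK)
F_max = 208·π·4.9³/(8·47.0·1.1414) = 76878/429.16 = 179.14 N

179 N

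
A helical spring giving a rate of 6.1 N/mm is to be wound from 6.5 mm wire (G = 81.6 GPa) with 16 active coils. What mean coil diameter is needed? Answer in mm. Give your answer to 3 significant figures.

57.1 mm

D = (Gd⁴/(8N_a·k))^(1/3) = (81.6×10³·6.5⁴/(8·16·6.1))^(1/3)
  = (186554)^(1/3) = 57.1393 mm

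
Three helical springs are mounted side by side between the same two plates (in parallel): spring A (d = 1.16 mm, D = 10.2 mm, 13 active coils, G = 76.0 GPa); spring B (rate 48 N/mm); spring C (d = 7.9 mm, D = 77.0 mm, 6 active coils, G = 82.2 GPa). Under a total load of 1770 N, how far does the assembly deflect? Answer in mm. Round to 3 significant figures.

k_A = Gd⁴/(8D³N_a) = (76.0×10³)(1.16⁴)/(8·10.2³·13) = 1.2468 N/mm
k_C = Gd⁴/(8D³N_a) = (82.2×10³)(7.9⁴)/(8·77.0³·6) = 14.611 N/mm
Parallel: k_eq = 1.2468 + 48 + 14.611 = 63.857 N/mm
δ = F/k_eq = 1770/63.857 = 27.718 mm

27.7 mm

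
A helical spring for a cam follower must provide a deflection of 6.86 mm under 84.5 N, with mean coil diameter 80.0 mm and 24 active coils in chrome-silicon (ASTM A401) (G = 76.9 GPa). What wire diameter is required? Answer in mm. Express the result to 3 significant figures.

11.2 mm

Required rate k = F/δ = 84.5/6.86 = 12.318 N/mm
d = (8D³N_a·k / G)^(1/4) = (8·80.0³·24·12.318 / (76.9×10³))^0.25
  = (15746)^0.25 = 11.2020 mm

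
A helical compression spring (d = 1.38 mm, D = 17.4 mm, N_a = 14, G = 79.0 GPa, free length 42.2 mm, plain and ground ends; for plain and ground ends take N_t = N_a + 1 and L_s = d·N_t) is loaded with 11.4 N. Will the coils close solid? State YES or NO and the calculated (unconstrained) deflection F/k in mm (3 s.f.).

YES, δ = 23.5 mm

k = Gd⁴/(8D³N_a) = (79.0×10³)(1.38⁴)/(8·17.4³·14) = 0.4856 N/mm
N_t = 15; L_s = 1.38·15 = 20.7 mm; δ_solid = L₀ − L_s = 42.2 − 20.7 = 21.5 mm
δ = F/k = 11.4/0.4856 = 23.476 mm
δ ≥ δ_solid → spring goes solid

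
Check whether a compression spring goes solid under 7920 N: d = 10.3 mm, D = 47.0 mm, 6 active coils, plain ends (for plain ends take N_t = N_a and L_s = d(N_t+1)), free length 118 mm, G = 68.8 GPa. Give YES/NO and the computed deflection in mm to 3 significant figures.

YES, δ = 51.0 mm

k = Gd⁴/(8D³N_a) = (68.8×10³)(10.3⁴)/(8·47.0³·6) = 155.38 N/mm
N_t = 6; L_s = 10.3·7 = 72.1 mm; δ_solid = L₀ − L_s = 118 − 72.1 = 45.9 mm
δ = F/k = 7920/155.38 = 50.971 mm
δ ≥ δ_solid → spring goes solid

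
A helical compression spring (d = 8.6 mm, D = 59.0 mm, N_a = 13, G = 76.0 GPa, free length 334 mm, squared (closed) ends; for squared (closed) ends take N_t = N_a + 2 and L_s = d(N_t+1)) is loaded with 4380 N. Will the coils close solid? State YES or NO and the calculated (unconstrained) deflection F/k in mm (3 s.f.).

k = Gd⁴/(8D³N_a) = (76.0×10³)(8.6⁴)/(8·59.0³·13) = 19.463 N/mm
N_t = 15; L_s = 8.6·16 = 137.6 mm; δ_solid = L₀ − L_s = 334 − 137.6 = 196.4 mm
δ = F/k = 4380/19.463 = 225.04 mm
δ ≥ δ_solid → spring goes solid

YES, δ = 225 mm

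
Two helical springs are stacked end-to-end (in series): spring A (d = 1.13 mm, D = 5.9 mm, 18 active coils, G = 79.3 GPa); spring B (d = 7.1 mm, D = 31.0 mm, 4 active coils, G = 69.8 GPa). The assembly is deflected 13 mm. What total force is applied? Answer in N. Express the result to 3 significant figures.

55.5 N

k_A = Gd⁴/(8D³N_a) = (79.3×10³)(1.13⁴)/(8·5.9³·18) = 4.3719 N/mm
k_B = Gd⁴/(8D³N_a) = (69.8×10³)(7.1⁴)/(8·31.0³·4) = 186.06 N/mm
Series: 1/k_eq = 1/4.3719 + 1/186.06 = 0.23411; k_eq = 4.2715 N/mm
F = k_eq·δ = 4.2715·13 = 55.53 N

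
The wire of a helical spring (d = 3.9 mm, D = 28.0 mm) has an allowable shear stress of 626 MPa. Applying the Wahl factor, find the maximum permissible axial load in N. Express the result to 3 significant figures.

431 N

C = D/d = 28.0/3.9 = 7.1795
K_W = (4C−1)/(4C−4) + 0.615/C = 27.718/24.718 + 0.0857 = 1.2070
τ_max = K·8FD/(πd³) → F_max = τ_allow·πd³/(8DK)
F_max = 626·π·3.9³/(8·28.0·1.2070) = 1.1666e+05/270.37 = 431.47 N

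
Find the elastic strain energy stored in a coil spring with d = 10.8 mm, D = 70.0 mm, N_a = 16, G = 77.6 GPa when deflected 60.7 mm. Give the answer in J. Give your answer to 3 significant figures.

k = Gd⁴/(8D³N_a) = (77.6×10³)(10.8⁴)/(8·70.0³·16) = 24.047 N/mm
U = ½kδ² = 0.5 × 24.047 × 60.7² = 44300 N·mm = 44.3 J

44.3 J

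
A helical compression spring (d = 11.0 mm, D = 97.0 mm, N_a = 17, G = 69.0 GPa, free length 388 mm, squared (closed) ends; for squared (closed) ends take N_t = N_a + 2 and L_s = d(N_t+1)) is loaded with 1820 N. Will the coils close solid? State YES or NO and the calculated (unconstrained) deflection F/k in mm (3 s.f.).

YES, δ = 224 mm

k = Gd⁴/(8D³N_a) = (69.0×10³)(11.0⁴)/(8·97.0³·17) = 8.1389 N/mm
N_t = 19; L_s = 11.0·20 = 220 mm; δ_solid = L₀ − L_s = 388 − 220 = 168 mm
δ = F/k = 1820/8.1389 = 223.62 mm
δ ≥ δ_solid → spring goes solid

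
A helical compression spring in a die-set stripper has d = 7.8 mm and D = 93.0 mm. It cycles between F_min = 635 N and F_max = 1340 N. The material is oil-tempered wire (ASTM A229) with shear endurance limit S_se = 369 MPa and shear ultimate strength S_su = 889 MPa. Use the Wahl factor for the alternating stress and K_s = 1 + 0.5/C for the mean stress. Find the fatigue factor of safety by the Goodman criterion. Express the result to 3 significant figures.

0.900

C = D/d = 93.0/7.8 = 11.9231; K_W = (4C−1)/(4C−4)+0.615/C = 1.1202; K_s = 1+0.5/C = 1.0419
F_a = (F_max−F_min)/2 = 352.5 N; F_m = (F_max+F_min)/2 = 987.5 N
τ_a = K_W·8F_aD/(πd³) = 1.1202 × 175.91 = 197.07 MPa
τ_m = K_s·8F_mD/(πd³) = 1.0419 × 492.81 = 513.47 MPa
Goodman: 1/n_f = τ_a/S_se + τ_m/S_su = 197.07/369 + 513.47/889 = 0.53405 + 0.57758 = 1.1116
n_f = 1/1.1116 = 0.8996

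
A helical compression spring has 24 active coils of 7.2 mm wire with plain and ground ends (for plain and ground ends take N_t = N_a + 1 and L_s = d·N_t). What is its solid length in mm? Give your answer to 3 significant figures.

plain and ground ends: N_t = N_a + 1 = 24 + 1 = 25
L_s = d·N_t = 7.2 × 25 = 180 mm

180 mm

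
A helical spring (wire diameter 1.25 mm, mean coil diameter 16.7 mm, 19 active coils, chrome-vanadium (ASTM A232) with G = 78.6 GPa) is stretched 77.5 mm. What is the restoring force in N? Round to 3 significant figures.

21.0 N

k = Gd⁴/(8D³N_a) = (78.6×10³)(1.25⁴)/(8·16.7³·19) = 0.27106 N/mm
F = k·δ = 0.27106 × 77.5 = 21.007 N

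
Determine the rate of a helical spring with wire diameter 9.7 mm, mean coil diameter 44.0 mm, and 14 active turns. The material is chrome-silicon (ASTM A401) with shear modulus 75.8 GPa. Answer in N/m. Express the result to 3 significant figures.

70300 N/m

k = Gd⁴/(8D³N_a) = (75.8×10³ × 9.7⁴) / (8 × 44.0³ × 14)
  = 6.71052e+08 / 9.54061e+06 = 70.336 N/mm = 70336 N/m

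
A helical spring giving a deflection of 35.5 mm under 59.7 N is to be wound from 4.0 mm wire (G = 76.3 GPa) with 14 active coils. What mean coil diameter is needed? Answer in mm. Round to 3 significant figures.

47.0 mm

Required rate k = F/δ = 59.7/35.5 = 1.6817 N/mm
D = (Gd⁴/(8N_a·k))^(1/3) = (76.3×10³·4.0⁴/(8·14·1.6817))^(1/3)
  = (103705)^(1/3) = 46.9822 mm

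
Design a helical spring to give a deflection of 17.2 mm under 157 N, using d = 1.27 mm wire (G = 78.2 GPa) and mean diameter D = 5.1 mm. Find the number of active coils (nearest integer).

Required rate k = F/δ = 157/17.2 = 9.1279 N/mm
N_a = Gd⁴/(8D³k) = (78.2×10³ × 1.27⁴)/(8 × 5.1³ × 9.1279)
    = 203433 / 9686.61 = 21 → 21 coils

21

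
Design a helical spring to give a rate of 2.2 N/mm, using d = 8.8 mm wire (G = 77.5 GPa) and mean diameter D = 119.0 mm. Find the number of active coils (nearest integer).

16

N_a = Gd⁴/(8D³k) = (77.5×10³ × 8.8⁴)/(8 × 119.0³ × 2.2)
    = 4.64764e+08 / 2.96588e+07 = 15.67 → 16 coils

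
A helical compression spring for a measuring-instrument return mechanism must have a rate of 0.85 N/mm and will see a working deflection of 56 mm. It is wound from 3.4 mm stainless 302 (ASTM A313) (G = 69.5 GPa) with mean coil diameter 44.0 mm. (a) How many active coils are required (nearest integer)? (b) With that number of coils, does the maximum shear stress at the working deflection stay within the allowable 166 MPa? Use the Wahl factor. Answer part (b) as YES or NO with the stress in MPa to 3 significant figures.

N_a = Gd⁴/(8D³k) = (69.5×10³)(3.4⁴)/(8·44.0³·0.85) = 16.03 → N_a = 16
Actual rate k = Gd⁴/(8D³·16) = 0.85179 N/mm
Working load F = kδ = 0.85179·56 = 47.7 N
C = 44.0/3.4 = 12.9412; K_W = (4C−1)/(4C−4)+0.615/C = 1.1103
τ_max = K_W·8FD/(πd³) = 1.1103·135.98 = 150.98 MPa
τ_max ≤ 166 MPa → acceptable

(a) 16 coils; (b) YES, τ_max = 151 MPa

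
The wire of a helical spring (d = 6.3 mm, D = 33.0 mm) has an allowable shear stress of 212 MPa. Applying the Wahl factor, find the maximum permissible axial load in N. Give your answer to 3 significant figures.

487 N

C = D/d = 33.0/6.3 = 5.2381
K_W = (4C−1)/(4C−4) + 0.615/C = 19.952/16.952 + 0.1174 = 1.2944
τ_max = K·8FD/(πd³) → F_max = τ_allow·πd³/(8DK)
F_max = 212·π·6.3³/(8·33.0·1.2944) = 1.6654e+05/341.72 = 487.35 N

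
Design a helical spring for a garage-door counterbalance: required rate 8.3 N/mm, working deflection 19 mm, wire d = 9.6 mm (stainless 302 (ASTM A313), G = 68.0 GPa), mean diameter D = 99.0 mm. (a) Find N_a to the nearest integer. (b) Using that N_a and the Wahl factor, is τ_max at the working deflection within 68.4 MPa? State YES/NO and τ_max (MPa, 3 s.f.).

N_a = Gd⁴/(8D³k) = (68.0×10³)(9.6⁴)/(8·99.0³·8.3) = 8.964 → N_a = 9
Actual rate k = Gd⁴/(8D³·9) = 8.2671 N/mm
Working load F = kδ = 8.2671·19 = 157.08 N
C = 99.0/9.6 = 10.3125; K_W = (4C−1)/(4C−4)+0.615/C = 1.1402
τ_max = K_W·8FD/(πd³) = 1.1402·44.758 = 51.032 MPa
τ_max ≤ 68.4 MPa → acceptable

(a) 9 coils; (b) YES, τ_max = 51.0 MPa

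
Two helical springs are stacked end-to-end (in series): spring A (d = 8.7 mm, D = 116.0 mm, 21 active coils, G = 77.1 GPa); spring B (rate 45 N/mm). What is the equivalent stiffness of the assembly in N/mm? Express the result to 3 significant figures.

k_A = Gd⁴/(8D³N_a) = (77.1×10³)(8.7⁴)/(8·116.0³·21) = 1.6844 N/mm
Series: 1/k_eq = 1/1.6844 + 1/45 = 0.6159; k_eq = 1.6236 N/mm

1.62 N/mm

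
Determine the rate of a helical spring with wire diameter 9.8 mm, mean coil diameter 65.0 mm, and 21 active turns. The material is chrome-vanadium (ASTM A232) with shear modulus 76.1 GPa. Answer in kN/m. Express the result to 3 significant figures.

k = Gd⁴/(8D³N_a) = (76.1×10³ × 9.8⁴) / (8 × 65.0³ × 21)
  = 7.01922e+08 / 4.6137e+07 = 15.214 N/mm

15.2 kN/m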